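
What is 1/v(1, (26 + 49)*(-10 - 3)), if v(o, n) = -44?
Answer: -1/44 ≈ -0.022727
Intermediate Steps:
1/v(1, (26 + 49)*(-10 - 3)) = 1/(-44) = -1/44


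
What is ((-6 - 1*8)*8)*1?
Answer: -112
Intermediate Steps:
((-6 - 1*8)*8)*1 = ((-6 - 8)*8)*1 = -14*8*1 = -112*1 = -112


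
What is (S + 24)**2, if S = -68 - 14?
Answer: 3364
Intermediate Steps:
S = -82
(S + 24)**2 = (-82 + 24)**2 = (-58)**2 = 3364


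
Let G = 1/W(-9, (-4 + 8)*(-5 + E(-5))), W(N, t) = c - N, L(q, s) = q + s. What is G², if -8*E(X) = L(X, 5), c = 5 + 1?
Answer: 1/225 ≈ 0.0044444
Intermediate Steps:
c = 6
E(X) = -5/8 - X/8 (E(X) = -(X + 5)/8 = -(5 + X)/8 = -5/8 - X/8)
W(N, t) = 6 - N
G = 1/15 (G = 1/(6 - 1*(-9)) = 1/(6 + 9) = 1/15 ≈ 0.066667)
G² = (1/15)² = 1/225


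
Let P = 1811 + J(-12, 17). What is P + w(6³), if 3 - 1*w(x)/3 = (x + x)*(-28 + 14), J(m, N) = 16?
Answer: 19980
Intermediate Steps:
P = 1827 (P = 1811 + 16 = 1827)
w(x) = 9 + 84*x (w(x) = 9 - 3*(x + x)*(-28 + 14) = 9 - 3*2*x*(-14) = 9 - (-84)*x = 9 + 84*x)
P + w(6³) = 1827 + (9 + 84*6³) = 1827 + (9 + 84*216) = 1827 + (9 + 18144) = 1827 + 18153 = 19980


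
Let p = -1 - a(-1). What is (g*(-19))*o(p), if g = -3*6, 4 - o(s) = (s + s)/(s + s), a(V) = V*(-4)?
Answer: 1026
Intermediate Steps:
a(V) = -4*V
p = -5 (p = -1 - (-4)*(-1) = -1 - 1*4 = -1 - 4 = -5)
o(s) = 3 (o(s) = 4 - (s + s)/(s + s) = 4 - 2*s/(2*s) = 4 - 2*s*1/(2*s) = 4 - 1*1 = 4 - 1 = 3)
g = -18
(g*(-19))*o(p) = -18*(-19)*3 = 342*3 = 1026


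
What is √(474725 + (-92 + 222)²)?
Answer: 15*√2185 ≈ 701.16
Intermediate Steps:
√(474725 + (-92 + 222)²) = √(474725 + 130²) = √(474725 + 16900) = √491625 = 15*√2185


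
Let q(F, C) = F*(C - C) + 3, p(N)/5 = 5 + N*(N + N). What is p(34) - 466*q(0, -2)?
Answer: 10187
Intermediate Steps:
p(N) = 25 + 10*N² (p(N) = 5*(5 + N*(N + N)) = 5*(5 + N*(2*N)) = 5*(5 + 2*N²) = 25 + 10*N²)
q(F, C) = 3 (q(F, C) = F*0 + 3 = 0 + 3 = 3)
p(34) - 466*q(0, -2) = (25 + 10*34²) - 466*3 = (25 + 10*1156) - 1398 = (25 + 11560) - 1398 = 11585 - 1398 = 10187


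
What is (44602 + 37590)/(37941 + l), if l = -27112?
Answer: 82192/10829 ≈ 7.5900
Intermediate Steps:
(44602 + 37590)/(37941 + l) = (44602 + 37590)/(37941 - 27112) = 82192/10829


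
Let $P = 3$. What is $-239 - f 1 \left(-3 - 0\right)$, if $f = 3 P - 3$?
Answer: $-221$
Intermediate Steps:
$f = 6$ ($f = 3 \cdot 3 - 3 = 9 - 3 = 6$)
$-239 - f 1 \left(-3 - 0\right) = -239 - 6 \cdot 1 \left(-3 - 0\right) = -239 - 6 \left(-3 + 0\right) = -239 - 6 \left(-3\right) = -239 - -18 = -239 + 18 = -221$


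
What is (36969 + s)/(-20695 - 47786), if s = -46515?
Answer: 3182/22827 ≈ 0.13940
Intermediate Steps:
(36969 + s)/(-20695 - 47786) = (36969 - 46515)/(-20695 - 47786) = -9546/(-68481) = -9546*(-1/68481) = 3182/22827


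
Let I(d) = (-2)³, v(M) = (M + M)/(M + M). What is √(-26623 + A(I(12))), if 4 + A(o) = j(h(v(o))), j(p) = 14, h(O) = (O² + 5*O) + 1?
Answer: 3*I*√2957 ≈ 163.14*I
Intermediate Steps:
v(M) = 1 (v(M) = (2*M)/((2*M)) = (2*M)*(1/(2*M)) = 1)
h(O) = 1 + O² + 5*O
I(d) = -8
A(o) = 10 (A(o) = -4 + 14 = 10)
√(-26623 + A(I(12))) = √(-26623 + 10) = √(-26613) = 3*I*√2957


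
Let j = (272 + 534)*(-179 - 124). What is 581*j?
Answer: -141890658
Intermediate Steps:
j = -244218 (j = 806*(-303) = -244218)
581*j = 581*(-244218) = -141890658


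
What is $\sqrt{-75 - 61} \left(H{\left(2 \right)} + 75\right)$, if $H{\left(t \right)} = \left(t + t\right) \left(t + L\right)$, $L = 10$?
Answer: $246 i \sqrt{34} \approx 1434.4 i$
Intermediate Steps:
$H{\left(t \right)} = 2 t \left(10 + t\right)$ ($H{\left(t \right)} = \left(t + t\right) \left(t + 10\right) = 2 t \left(10 + t\right)$)
$\sqrt{-75 - 61} \left(H{\left(2 \right)} + 75\right) = \sqrt{-75 - 61} \left(2 \cdot 2 \left(10 + 2\right) + 75\right) = \sqrt{-136} \left(2 \cdot 2 \cdot 12 + 75\right) = 2 i \sqrt{34} \left(48 + 75\right) = 2 i \sqrt{34} \cdot 123 = 246 i \sqrt{34}$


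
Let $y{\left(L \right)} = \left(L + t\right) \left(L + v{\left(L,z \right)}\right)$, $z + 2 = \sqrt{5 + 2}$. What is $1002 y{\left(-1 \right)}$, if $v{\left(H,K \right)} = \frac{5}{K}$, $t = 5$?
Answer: $9352 + 6680 \sqrt{7} \approx 27026.0$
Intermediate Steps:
$z = -2 + \sqrt{7}$ ($z = -2 + \sqrt{5 + 2} = -2 + \sqrt{7} \approx 0.64575$)
$y{\left(L \right)} = \left(5 + L\right) \left(L + \frac{5}{-2 + \sqrt{7}}\right)$ ($y{\left(L \right)} = \left(L + 5\right) \left(L + \frac{5}{-2 + \sqrt{7}}\right) = \left(5 + L\right) \left(L + \frac{5}{-2 + \sqrt{7}}\right)$)
$1002 y{\left(-1 \right)} = 1002 \left(\frac{50}{3} + \left(-1\right)^{2} + \frac{25}{3} \left(-1\right) + \frac{25 \sqrt{7}}{3} + \frac{5}{3} \left(-1\right) \sqrt{7}\right) = 1002 \left(\frac{50}{3} + 1 - \frac{25}{3} + \frac{25 \sqrt{7}}{3} - \frac{5 \sqrt{7}}{3}\right) = 1002 \left(\frac{28}{3} + \frac{20 \sqrt{7}}{3}\right) = 9352 + 6680 \sqrt{7}$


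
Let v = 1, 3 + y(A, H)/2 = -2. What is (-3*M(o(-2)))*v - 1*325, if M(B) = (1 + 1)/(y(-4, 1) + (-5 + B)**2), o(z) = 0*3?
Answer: -1627/5 ≈ -325.40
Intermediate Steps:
y(A, H) = -10 (y(A, H) = -6 + 2*(-2) = -6 - 4 = -10)
o(z) = 0
M(B) = 2/(-10 + (-5 + B)**2) (M(B) = (1 + 1)/(-10 + (-5 + B)**2) = 2/(-10 + (-5 + B)**2))
(-3*M(o(-2)))*v - 1*325 = -6/(-10 + (-5 + 0)**2)*1 - 1*325 = -6/(-10 + (-5)**2)*1 - 325 = -6/(-10 + 25)*1 - 325 = -6/15*1 - 325 = -3*2/15*1 - 325 = -2/5*1 - 325 = -2/5 - 325 = -1627/5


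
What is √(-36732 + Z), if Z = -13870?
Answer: I*√50602 ≈ 224.95*I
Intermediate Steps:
√(-36732 + Z) = √(-36732 - 13870) = √(-50602) = I*√50602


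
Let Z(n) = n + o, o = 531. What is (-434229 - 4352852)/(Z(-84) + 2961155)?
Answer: -4787081/2961602 ≈ -1.6164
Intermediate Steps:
Z(n) = 531 + n (Z(n) = n + 531 = 531 + n)
(-434229 - 4352852)/(Z(-84) + 2961155) = (-434229 - 4352852)/((531 - 84) + 2961155) = -4787081/(447 + 2961155) = -4787081/2961602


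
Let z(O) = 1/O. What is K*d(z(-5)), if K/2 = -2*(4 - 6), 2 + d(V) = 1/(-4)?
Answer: -18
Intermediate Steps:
d(V) = -9/4 (d(V) = -2 + 1/(-4) = -2 - ¼ = -9/4)
K = 8 (K = 2*(-2*(4 - 6)) = 2*(-2*(-2)) = 2*4 = 8)
K*d(z(-5)) = 8*(-9/4) = -18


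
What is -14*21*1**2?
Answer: -294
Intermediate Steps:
-14*21*1**2 = -294*1 = -294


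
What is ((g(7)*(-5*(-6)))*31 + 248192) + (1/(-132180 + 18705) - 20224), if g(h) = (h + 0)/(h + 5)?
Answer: 51860457973/226950 ≈ 2.2851e+5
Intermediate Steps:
g(h) = h/(5 + h)
((g(7)*(-5*(-6)))*31 + 248192) + (1/(-132180 + 18705) - 20224) = (((7/(5 + 7))*(-5*(-6)))*31 + 248192) + (1/(-132180 + 18705) - 20224) = (((7/12)*30)*31 + 248192) + (1/(-113475) - 20224) = (((7*(1/12))*30)*31 + 248192) + (-1/113475 - 20224) = (((7/12)*30)*31 + 248192) - 2294918401/113475 = ((35/2)*31 + 248192) - 2294918401/113475 = (1085/2 + 248192) - 2294918401/113475 = 497469/2 - 2294918401/113475 = 51860457973/226950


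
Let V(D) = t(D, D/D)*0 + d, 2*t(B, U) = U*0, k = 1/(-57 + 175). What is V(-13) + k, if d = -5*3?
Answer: -1769/118 ≈ -14.992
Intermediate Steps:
d = -15
k = 1/118 ≈ 0.0084746
t(B, U) = 0 (t(B, U) = (U*0)/2 = (1/2)*0 = 0)
V(D) = -15 (V(D) = 0*0 - 15 = 0 - 15 = -15)
V(-13) + k = -15 + 1/118 = -1769/118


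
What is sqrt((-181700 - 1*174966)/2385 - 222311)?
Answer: I*sqrt(140600626265)/795 ≈ 471.66*I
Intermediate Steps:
sqrt((-181700 - 1*174966)/2385 - 222311) = sqrt((-181700 - 174966)*(1/2385) - 222311) = sqrt(-356666*1/2385 - 222311) = sqrt(-356666/2385 - 222311) = sqrt(-530568401/2385) = I*sqrt(140600626265)/795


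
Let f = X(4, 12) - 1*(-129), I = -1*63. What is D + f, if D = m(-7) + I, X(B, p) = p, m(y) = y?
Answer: 71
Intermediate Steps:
I = -63
D = -70 (D = -7 - 63 = -70)
f = 141 (f = 12 - 1*(-129) = 12 + 129 = 141)
D + f = -70 + 141 = 71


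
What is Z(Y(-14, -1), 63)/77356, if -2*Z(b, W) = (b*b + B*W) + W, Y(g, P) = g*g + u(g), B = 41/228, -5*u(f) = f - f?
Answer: -2925265/11758112 ≈ -0.24879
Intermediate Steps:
u(f) = 0 (u(f) = -(f - f)/5 = -⅕*0 = 0)
B = 41/228 (B = 41*(1/228) = 41/228 ≈ 0.17982)
Y(g, P) = g² (Y(g, P) = g*g + 0 = g² + 0 = g²)
Z(b, W) = -269*W/456 - b²/2 (Z(b, W) = -((b*b + 41*W/228) + W)/2 = -((b² + 41*W/228) + W)/2 = -(b² + 269*W/228)/2 = -269*W/456 - b²/2)
Z(Y(-14, -1), 63)/77356 = (-269/456*63 - ((-14)²)²/2)/77356 = (-5649/152 - ½*196²)*(1/77356) = (-5649/152 - ½*38416)*(1/77356) = (-5649/152 - 19208)*(1/77356) = -2925265/152*1/77356 = -2925265/11758112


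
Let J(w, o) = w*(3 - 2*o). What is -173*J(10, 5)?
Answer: 12110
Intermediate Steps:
-173*J(10, 5) = -1730*(3 - 2*5) = -1730*(3 - 10) = -1730*(-7) = -173*(-70) = 12110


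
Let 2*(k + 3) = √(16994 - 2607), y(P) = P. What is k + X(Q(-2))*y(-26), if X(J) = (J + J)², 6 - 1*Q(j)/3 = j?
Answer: -59907 + √14387/2 ≈ -59847.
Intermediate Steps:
Q(j) = 18 - 3*j
X(J) = 4*J² (X(J) = (2*J)² = 4*J²)
k = -3 + √14387/2 (k = -3 + √(16994 - 2607)/2 = -3 + √14387/2 ≈ 56.973)
k + X(Q(-2))*y(-26) = (-3 + √14387/2) + (4*(18 - 3*(-2))²)*(-26) = (-3 + √14387/2) + (4*(18 + 6)²)*(-26) = (-3 + √14387/2) + (4*24²)*(-26) = (-3 + √14387/2) + (4*576)*(-26) = (-3 + √14387/2) + 2304*(-26) = (-3 + √14387/2) - 59904 = -59907 + √14387/2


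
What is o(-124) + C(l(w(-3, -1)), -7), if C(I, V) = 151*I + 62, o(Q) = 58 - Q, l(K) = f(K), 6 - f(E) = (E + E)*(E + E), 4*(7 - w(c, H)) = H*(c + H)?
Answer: -20594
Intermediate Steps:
w(c, H) = 7 - H*(H + c)/4 (w(c, H) = 7 - H*(c + H)/4 = 7 - H*(H + c)/4)
f(E) = 6 - 4*E**2 (f(E) = 6 - (E + E)*(E + E) = 6 - 2*E*2*E = 6 - 4*E**2)
l(K) = 6 - 4*K**2
C(I, V) = 62 + 151*I
o(-124) + C(l(w(-3, -1)), -7) = (58 - 1*(-124)) + (62 + 151*(6 - 4*(7 - 1/4*(-1)**2 - 1/4*(-1)*(-3))**2)) = (58 + 124) + (62 + 151*(6 - 4*(7 - 1/4*1 - 3/4)**2)) = 182 + (62 + 151*(6 - 4*(7 - 1/4 - 3/4)**2)) = 182 + (62 + 151*(6 - 4*6**2)) = 182 + (62 + 151*(6 - 4*36)) = 182 + (62 + 151*(6 - 144)) = 182 + (62 + 151*(-138)) = 182 + (62 - 20838) = 182 - 20776 = -20594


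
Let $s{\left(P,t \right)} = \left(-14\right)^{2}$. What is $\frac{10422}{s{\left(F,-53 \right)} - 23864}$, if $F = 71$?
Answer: $- \frac{5211}{11834} \approx -0.44034$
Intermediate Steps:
$s{\left(P,t \right)} = 196$
$\frac{10422}{s{\left(F,-53 \right)} - 23864} = \frac{10422}{196 - 23864} = \frac{10422}{-23668} = 10422 \left(- \frac{1}{23668}\right) = - \frac{5211}{11834}$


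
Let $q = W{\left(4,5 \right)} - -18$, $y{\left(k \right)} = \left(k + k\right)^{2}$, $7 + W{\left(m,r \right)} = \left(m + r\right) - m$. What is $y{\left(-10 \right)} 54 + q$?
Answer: $21616$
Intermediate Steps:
$W{\left(m,r \right)} = -7 + r$ ($W{\left(m,r \right)} = -7 + \left(\left(m + r\right) - m\right) = -7 + r$)
$y{\left(k \right)} = 4 k^{2}$ ($y{\left(k \right)} = \left(2 k\right)^{2} = 4 k^{2}$)
$q = 16$ ($q = \left(-7 + 5\right) - -18 = -2 + 18 = 16$)
$y{\left(-10 \right)} 54 + q = 4 \left(-10\right)^{2} \cdot 54 + 16 = 4 \cdot 100 \cdot 54 + 16 = 400 \cdot 54 + 16 = 21600 + 16 = 21616$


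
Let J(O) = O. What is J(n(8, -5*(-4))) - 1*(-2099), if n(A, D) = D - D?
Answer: 2099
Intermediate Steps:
n(A, D) = 0
J(n(8, -5*(-4))) - 1*(-2099) = 0 - 1*(-2099) = 0 + 2099 = 2099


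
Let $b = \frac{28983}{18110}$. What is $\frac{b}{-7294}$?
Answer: $- \frac{28983}{132094340} \approx -0.00021941$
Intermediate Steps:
$b = \frac{28983}{18110}$ ($b = 28983 \cdot \frac{1}{18110} = \frac{28983}{18110} \approx 1.6004$)
$\frac{b}{-7294} = \frac{28983}{18110 \left(-7294\right)} = \frac{28983}{18110} \left(- \frac{1}{7294}\right) = - \frac{28983}{132094340}$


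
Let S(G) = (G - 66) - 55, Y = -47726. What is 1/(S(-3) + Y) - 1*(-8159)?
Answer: 390408149/47850 ≈ 8159.0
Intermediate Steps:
S(G) = -121 + G (S(G) = (-66 + G) - 55 = -121 + G)
1/(S(-3) + Y) - 1*(-8159) = 1/((-121 - 3) - 47726) - 1*(-8159) = 1/(-124 - 47726) + 8159 = 1/(-47850) + 8159 = -1/47850 + 8159 = 390408149/47850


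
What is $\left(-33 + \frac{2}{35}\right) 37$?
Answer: $- \frac{42661}{35} \approx -1218.9$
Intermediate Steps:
$\left(-33 + \frac{2}{35}\right) 37 = \left(- \frac{1153}{35}\right) 37 = - \frac{42661}{35}$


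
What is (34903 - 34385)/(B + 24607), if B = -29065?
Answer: -259/2229 ≈ -0.11620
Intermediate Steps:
(34903 - 34385)/(B + 24607) = (34903 - 34385)/(-29065 + 24607) = 518/(-4458) = 518*(-1/4458) = -259/2229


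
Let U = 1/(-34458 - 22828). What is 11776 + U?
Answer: 674599935/57286 ≈ 11776.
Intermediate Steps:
U = -1/57286 (U = 1/(-57286) = -1/57286 ≈ -1.7456e-5)
11776 + U = 11776 - 1/57286 = 674599935/57286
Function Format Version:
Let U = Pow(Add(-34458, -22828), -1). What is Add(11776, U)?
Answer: Rational(674599935, 57286) ≈ 11776.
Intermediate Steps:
U = Rational(-1, 57286) (U = Pow(-57286, -1) = Rational(-1, 57286) ≈ -1.7456e-5)
Add(11776, U) = Add(11776, Rational(-1, 57286)) = Rational(674599935, 57286)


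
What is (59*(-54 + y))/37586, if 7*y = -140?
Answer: -2183/18793 ≈ -0.11616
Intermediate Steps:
y = -20 (y = (⅐)*(-140) = -20)
(59*(-54 + y))/37586 = (59*(-54 - 20))/37586 = (59*(-74))*(1/37586) = -4366*1/37586 = -2183/18793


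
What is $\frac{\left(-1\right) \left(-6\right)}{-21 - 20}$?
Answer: $- \frac{6}{41} \approx -0.14634$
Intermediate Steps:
$\frac{\left(-1\right) \left(-6\right)}{-21 - 20} = \frac{6}{-41} = 6 \left(- \frac{1}{41}\right) = - \frac{6}{41}$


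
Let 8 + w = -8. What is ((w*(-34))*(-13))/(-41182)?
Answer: 3536/20591 ≈ 0.17173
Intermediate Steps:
w = -16 (w = -8 - 8 = -16)
((w*(-34))*(-13))/(-41182) = (-16*(-34)*(-13))/(-41182) = (544*(-13))*(-1/41182) = -7072*(-1/41182) = 3536/20591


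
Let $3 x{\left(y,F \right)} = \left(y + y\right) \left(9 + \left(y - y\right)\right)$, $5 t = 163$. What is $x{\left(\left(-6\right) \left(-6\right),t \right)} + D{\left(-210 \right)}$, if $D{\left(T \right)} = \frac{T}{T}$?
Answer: $217$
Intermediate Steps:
$t = \frac{163}{5}$ ($t = \frac{1}{5} \cdot 163 = \frac{163}{5} \approx 32.6$)
$D{\left(T \right)} = 1$
$x{\left(y,F \right)} = 6 y$ ($x{\left(y,F \right)} = \frac{\left(y + y\right) \left(9 + \left(y - y\right)\right)}{3} = \frac{2 y \left(9 + 0\right)}{3} = \frac{2 y 9}{3} = \frac{18 y}{3} = 6 y$)
$x{\left(\left(-6\right) \left(-6\right),t \right)} + D{\left(-210 \right)} = 6 \left(\left(-6\right) \left(-6\right)\right) + 1 = 6 \cdot 36 + 1 = 216 + 1 = 217$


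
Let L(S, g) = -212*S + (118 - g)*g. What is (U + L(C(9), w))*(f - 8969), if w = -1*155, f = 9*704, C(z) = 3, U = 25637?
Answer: 45587762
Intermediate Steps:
f = 6336
w = -155
L(S, g) = -212*S + g*(118 - g)
(U + L(C(9), w))*(f - 8969) = (25637 + (-1*(-155)² - 212*3 + 118*(-155)))*(6336 - 8969) = (25637 + (-1*24025 - 636 - 18290))*(-2633) = (25637 + (-24025 - 636 - 18290))*(-2633) = (25637 - 42951)*(-2633) = -17314*(-2633) = 45587762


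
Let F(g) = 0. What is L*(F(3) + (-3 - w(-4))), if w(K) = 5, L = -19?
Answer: 152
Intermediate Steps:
L*(F(3) + (-3 - w(-4))) = -19*(0 + (-3 - 1*5)) = -19*(0 + (-3 - 5)) = -19*(0 - 8) = -19*(-8) = 152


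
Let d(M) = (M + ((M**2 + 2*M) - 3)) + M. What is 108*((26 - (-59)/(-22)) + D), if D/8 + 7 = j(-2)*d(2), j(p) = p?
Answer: -209898/11 ≈ -19082.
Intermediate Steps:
d(M) = -3 + M**2 + 4*M (d(M) = (M + (-3 + M**2 + 2*M)) + M = (-3 + M**2 + 3*M) + M = -3 + M**2 + 4*M)
D = -200 (D = -56 + 8*(-2*(-3 + 2**2 + 4*2)) = -56 + 8*(-2*(-3 + 4 + 8)) = -56 + 8*(-2*9) = -56 + 8*(-18) = -56 - 144 = -200)
108*((26 - (-59)/(-22)) + D) = 108*((26 - (-59)/(-22)) - 200) = 108*((26 - (-59)*(-1)/22) - 200) = 108*((26 - 1*59/22) - 200) = 108*((26 - 59/22) - 200) = 108*(513/22 - 200) = 108*(-3887/22) = -209898/11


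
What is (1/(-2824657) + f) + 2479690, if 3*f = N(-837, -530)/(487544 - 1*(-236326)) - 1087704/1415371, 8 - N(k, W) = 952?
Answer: 8844934401158127590743/3566952044988255 ≈ 2.4797e+6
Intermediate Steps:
N(k, W) = -944 (N(k, W) = 8 - 1*952 = 8 - 952 = -944)
f = -394346202352/1536816908655 (f = (-944/(487544 - 1*(-236326)) - 1087704/1415371)/3 = (-944/(487544 + 236326) - 1087704*1/1415371)/3 = (-944/723870 - 1087704/1415371)/3 = (-944*1/723870 - 1087704/1415371)/3 = (-472/361935 - 1087704/1415371)/3 = (⅓)*(-394346202352/512272302885) = -394346202352/1536816908655 ≈ -0.25660)
(1/(-2824657) + f) + 2479690 = (1/(-2824657) - 394346202352/1536816908655) + 2479690 = (-1/2824657 - 394346202352/1536816908655) + 2479690 = -915278798450207/3566952044988255 + 2479690 = 8844934401158127590743/3566952044988255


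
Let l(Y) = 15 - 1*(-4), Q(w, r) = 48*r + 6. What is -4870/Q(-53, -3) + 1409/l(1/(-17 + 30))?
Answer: 143486/1311 ≈ 109.45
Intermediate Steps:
Q(w, r) = 6 + 48*r
l(Y) = 19 (l(Y) = 15 + 4 = 19)
-4870/Q(-53, -3) + 1409/l(1/(-17 + 30)) = -4870/(6 + 48*(-3)) + 1409/19 = -4870/(6 - 144) + 1409*(1/19) = -4870/(-138) + 1409/19 = -4870*(-1/138) + 1409/19 = 2435/69 + 1409/19 = 143486/1311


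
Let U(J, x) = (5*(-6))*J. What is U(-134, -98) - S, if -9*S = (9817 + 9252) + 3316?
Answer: 58565/9 ≈ 6507.2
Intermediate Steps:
U(J, x) = -30*J
S = -22385/9 (S = -((9817 + 9252) + 3316)/9 = -(19069 + 3316)/9 = -⅑*22385 = -22385/9 ≈ -2487.2)
U(-134, -98) - S = -30*(-134) - 1*(-22385/9) = 4020 + 22385/9 = 58565/9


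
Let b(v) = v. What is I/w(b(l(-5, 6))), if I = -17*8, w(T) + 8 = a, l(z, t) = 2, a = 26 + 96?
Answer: -68/57 ≈ -1.1930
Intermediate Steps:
a = 122
w(T) = 114 (w(T) = -8 + 122 = 114)
I = -136
I/w(b(l(-5, 6))) = -136/114 = -136*1/114 = -68/57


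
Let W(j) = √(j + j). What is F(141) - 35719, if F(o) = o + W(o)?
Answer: -35578 + √282 ≈ -35561.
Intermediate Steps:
W(j) = √2*√j (W(j) = √(2*j) = √2*√j)
F(o) = o + √2*√o
F(141) - 35719 = (141 + √2*√141) - 35719 = (141 + √282) - 35719 = -35578 + √282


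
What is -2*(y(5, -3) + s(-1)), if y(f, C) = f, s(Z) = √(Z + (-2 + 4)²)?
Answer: -10 - 2*√3 ≈ -13.464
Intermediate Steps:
s(Z) = √(4 + Z) (s(Z) = √(Z + 2²) = √(Z + 4) = √(4 + Z))
-2*(y(5, -3) + s(-1)) = -2*(5 + √(4 - 1)) = -2*(5 + √3) = -10 - 2*√3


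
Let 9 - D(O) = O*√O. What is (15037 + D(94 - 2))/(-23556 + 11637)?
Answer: -15046/11919 + 184*√23/11919 ≈ -1.1883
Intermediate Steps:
D(O) = 9 - O^(3/2) (D(O) = 9 - O*√O = 9 - O^(3/2))
(15037 + D(94 - 2))/(-23556 + 11637) = (15037 + (9 - (94 - 2)^(3/2)))/(-23556 + 11637) = (15037 + (9 - 92^(3/2)))/(-11919) = (15037 + (9 - 184*√23))*(-1/11919) = (15046 - 184*√23)*(-1/11919) = -15046/11919 + 184*√23/11919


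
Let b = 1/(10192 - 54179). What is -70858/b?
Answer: 3116830846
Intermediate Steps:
b = -1/43987 (b = 1/(-43987) = -1/43987 ≈ -2.2734e-5)
-70858/b = -70858/(-1/43987) = -70858*(-43987) = 3116830846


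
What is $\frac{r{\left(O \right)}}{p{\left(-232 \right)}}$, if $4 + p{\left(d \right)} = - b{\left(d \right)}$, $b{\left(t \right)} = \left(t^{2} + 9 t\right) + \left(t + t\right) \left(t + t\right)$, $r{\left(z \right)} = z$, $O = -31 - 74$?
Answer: $\frac{5}{12716} \approx 0.00039321$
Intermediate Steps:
$O = -105$ ($O = -31 - 74 = -105$)
$b{\left(t \right)} = 5 t^{2} + 9 t$ ($b{\left(t \right)} = \left(t^{2} + 9 t\right) + 2 t 2 t = \left(t^{2} + 9 t\right) + 4 t^{2} = 5 t^{2} + 9 t$)
$p{\left(d \right)} = -4 - d \left(9 + 5 d\right)$
$\frac{r{\left(O \right)}}{p{\left(-232 \right)}} = - \frac{105}{-4 - - 232 \left(9 + 5 \left(-232\right)\right)} = - \frac{105}{-4 - - 232 \left(9 - 1160\right)} = - \frac{105}{-4 - \left(-232\right) \left(-1151\right)} = - \frac{105}{-4 - 267032} = - \frac{105}{-267036} = \left(-105\right) \left(- \frac{1}{267036}\right) = \frac{5}{12716}$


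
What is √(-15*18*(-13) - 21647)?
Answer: I*√18137 ≈ 134.67*I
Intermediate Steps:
√(-15*18*(-13) - 21647) = √(-270*(-13) - 21647) = √(3510 - 21647) = √(-18137) = I*√18137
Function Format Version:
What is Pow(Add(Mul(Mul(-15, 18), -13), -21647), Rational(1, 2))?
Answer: Mul(I, Pow(18137, Rational(1, 2))) ≈ Mul(134.67, I)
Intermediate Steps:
Pow(Add(Mul(Mul(-15, 18), -13), -21647), Rational(1, 2)) = Pow(Add(Mul(-270, -13), -21647), Rational(1, 2)) = Pow(Add(3510, -21647), Rational(1, 2)) = Pow(-18137, Rational(1, 2)) = Mul(I, Pow(18137, Rational(1, 2)))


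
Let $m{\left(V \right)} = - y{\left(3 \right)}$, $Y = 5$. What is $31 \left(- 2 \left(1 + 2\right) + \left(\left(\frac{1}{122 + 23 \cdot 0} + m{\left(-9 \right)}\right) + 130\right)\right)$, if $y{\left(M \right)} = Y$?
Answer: $\frac{450089}{122} \approx 3689.3$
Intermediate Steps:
$y{\left(M \right)} = 5$
$m{\left(V \right)} = -5$ ($m{\left(V \right)} = \left(-1\right) 5 = -5$)
$31 \left(- 2 \left(1 + 2\right) + \left(\left(\frac{1}{122 + 23 \cdot 0} + m{\left(-9 \right)}\right) + 130\right)\right) = 31 \left(- 2 \left(1 + 2\right) + \left(\left(\frac{1}{122 + 23 \cdot 0} - 5\right) + 130\right)\right) = 31 \left(\left(-2\right) 3 + \left(\left(\frac{1}{122 + 0} - 5\right) + 130\right)\right) = 31 \left(-6 + \left(\left(\frac{1}{122} - 5\right) + 130\right)\right) = 31 \left(-6 + \left(- \frac{609}{122} + 130\right)\right) = 31 \left(-6 + \frac{15251}{122}\right) = 31 \cdot \frac{14519}{122} = \frac{450089}{122}$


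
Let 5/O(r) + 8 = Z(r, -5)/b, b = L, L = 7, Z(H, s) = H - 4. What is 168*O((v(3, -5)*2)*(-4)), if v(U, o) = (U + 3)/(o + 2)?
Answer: -1470/11 ≈ -133.64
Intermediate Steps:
Z(H, s) = -4 + H
b = 7
v(U, o) = (3 + U)/(2 + o)
O(r) = 5/(-60/7 + r/7) (O(r) = 5/(-8 + (-4 + r)/7) = 5/(-8 + (-4 + r)*(1/7)) = 5/(-8 + (-4/7 + r/7)) = 5/(-60/7 + r/7))
168*O((v(3, -5)*2)*(-4)) = 168*(35/(-60 + (((3 + 3)/(2 - 5))*2)*(-4))) = 168*(35/(-60 + ((6/(-3))*2)*(-4))) = 168*(35/(-60 + (-1/3*6*2)*(-4))) = 168*(35/(-60 - 2*2*(-4))) = 168*(35/(-60 - 4*(-4))) = 168*(35/(-60 + 16)) = 168*(35/(-44)) = 168*(35*(-1/44)) = 168*(-35/44) = -1470/11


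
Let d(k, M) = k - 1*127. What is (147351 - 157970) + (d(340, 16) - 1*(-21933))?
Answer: 11527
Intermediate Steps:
d(k, M) = -127 + k (d(k, M) = k - 127 = -127 + k)
(147351 - 157970) + (d(340, 16) - 1*(-21933)) = (147351 - 157970) + ((-127 + 340) - 1*(-21933)) = -10619 + (213 + 21933) = -10619 + 22146 = 11527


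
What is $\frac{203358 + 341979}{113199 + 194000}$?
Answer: $\frac{545337}{307199} \approx 1.7752$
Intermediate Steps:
$\frac{203358 + 341979}{113199 + 194000} = \frac{545337}{307199}$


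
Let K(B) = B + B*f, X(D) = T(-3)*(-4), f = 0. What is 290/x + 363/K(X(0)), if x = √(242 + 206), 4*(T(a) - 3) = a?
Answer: -121/3 + 145*√7/28 ≈ -26.632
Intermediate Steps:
T(a) = 3 + a/4
X(D) = -9 (X(D) = (3 + (¼)*(-3))*(-4) = (3 - ¾)*(-4) = (9/4)*(-4) = -9)
x = 8*√7 (x = √448 = 8*√7 ≈ 21.166)
K(B) = B (K(B) = B + B*0 = B + 0 = B)
290/x + 363/K(X(0)) = 290/((8*√7)) + 363/(-9) = 290*(√7/56) + 363*(-⅑) = 145*√7/28 - 121/3 = -121/3 + 145*√7/28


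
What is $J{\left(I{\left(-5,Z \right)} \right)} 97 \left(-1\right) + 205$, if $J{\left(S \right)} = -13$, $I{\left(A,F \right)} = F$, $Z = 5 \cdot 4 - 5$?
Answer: $1466$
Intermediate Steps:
$Z = 15$ ($Z = 20 - 5 = 15$)
$J{\left(I{\left(-5,Z \right)} \right)} 97 \left(-1\right) + 205 = - 13 \cdot 97 \left(-1\right) + 205 = \left(-13\right) \left(-97\right) + 205 = 1261 + 205 = 1466$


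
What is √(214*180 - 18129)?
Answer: √20391 ≈ 142.80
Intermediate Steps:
√(214*180 - 18129) = √(38520 - 18129) = √20391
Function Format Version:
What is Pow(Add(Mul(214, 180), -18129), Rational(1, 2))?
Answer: Pow(20391, Rational(1, 2)) ≈ 142.80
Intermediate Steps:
Pow(Add(Mul(214, 180), -18129), Rational(1, 2)) = Pow(Add(38520, -18129), Rational(1, 2)) = Pow(20391, Rational(1, 2))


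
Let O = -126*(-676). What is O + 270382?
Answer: 355558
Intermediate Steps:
O = 85176
O + 270382 = 85176 + 270382 = 355558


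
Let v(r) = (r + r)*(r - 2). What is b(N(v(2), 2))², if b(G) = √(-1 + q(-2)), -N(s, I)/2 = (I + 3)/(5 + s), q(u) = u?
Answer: -3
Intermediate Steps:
v(r) = 2*r*(-2 + r) (v(r) = (2*r)*(-2 + r) = 2*r*(-2 + r))
N(s, I) = -2*(3 + I)/(5 + s) (N(s, I) = -2*(I + 3)/(5 + s) = -2*(3 + I)/(5 + s))
b(G) = I*√3 (b(G) = √(-1 - 2) = √(-3) = I*√3)
b(N(v(2), 2))² = (I*√3)² = -3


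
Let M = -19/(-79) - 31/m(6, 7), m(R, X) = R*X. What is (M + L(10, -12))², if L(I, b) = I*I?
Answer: 108998362201/11009124 ≈ 9900.7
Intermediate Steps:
L(I, b) = I²
M = -1651/3318 (M = -19/(-79) - 31/(6*7) = -19*(-1/79) - 31/42 = 19/79 - 31*1/42 = 19/79 - 31/42 = -1651/3318 ≈ -0.49759)
(M + L(10, -12))² = (-1651/3318 + 10²)² = (-1651/3318 + 100)² = (330149/3318)² = 108998362201/11009124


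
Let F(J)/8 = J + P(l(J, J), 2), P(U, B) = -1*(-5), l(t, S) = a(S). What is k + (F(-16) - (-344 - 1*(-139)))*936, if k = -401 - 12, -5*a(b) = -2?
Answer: 109099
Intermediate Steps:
a(b) = ⅖ (a(b) = -⅕*(-2) = ⅖)
l(t, S) = ⅖
P(U, B) = 5
F(J) = 40 + 8*J (F(J) = 8*(J + 5) = 8*(5 + J) = 40 + 8*J)
k = -413
k + (F(-16) - (-344 - 1*(-139)))*936 = -413 + ((40 + 8*(-16)) - (-344 - 1*(-139)))*936 = -413 + ((40 - 128) - (-344 + 139))*936 = -413 + (-88 - 1*(-205))*936 = -413 + (-88 + 205)*936 = -413 + 117*936 = -413 + 109512 = 109099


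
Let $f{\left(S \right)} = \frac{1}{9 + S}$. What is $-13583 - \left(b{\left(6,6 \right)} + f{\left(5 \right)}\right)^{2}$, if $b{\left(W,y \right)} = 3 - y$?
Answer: $- \frac{2663949}{196} \approx -13592.0$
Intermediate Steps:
$-13583 - \left(b{\left(6,6 \right)} + f{\left(5 \right)}\right)^{2} = -13583 - \left(\left(3 - 6\right) + \frac{1}{9 + 5}\right)^{2} = -13583 - \left(\left(3 - 6\right) + \frac{1}{14}\right)^{2} = -13583 - \left(-3 + \frac{1}{14}\right)^{2} = -13583 - \left(- \frac{41}{14}\right)^{2} = -13583 - \frac{1681}{196} = - \frac{2663949}{196}$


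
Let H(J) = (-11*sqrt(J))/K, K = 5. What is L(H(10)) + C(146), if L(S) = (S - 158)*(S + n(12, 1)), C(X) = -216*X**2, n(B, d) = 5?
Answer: -23024988/5 + 1683*sqrt(10)/5 ≈ -4.6039e+6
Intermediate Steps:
H(J) = -11*sqrt(J)/5
L(S) = (-158 + S)*(5 + S) (L(S) = (S - 158)*(S + 5) = (-158 + S)*(5 + S))
L(H(10)) + C(146) = (-790 + (-11*sqrt(10)/5)**2 - (-1683)*sqrt(10)/5) - 216*146**2 = (-790 + 242/5 + 1683*sqrt(10)/5) - 216*21316 = (-3708/5 + 1683*sqrt(10)/5) - 4604256 = -23024988/5 + 1683*sqrt(10)/5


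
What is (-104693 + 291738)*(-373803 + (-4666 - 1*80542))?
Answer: -85855712495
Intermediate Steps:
(-104693 + 291738)*(-373803 + (-4666 - 1*80542)) = 187045*(-373803 + (-4666 - 80542)) = 187045*(-373803 - 85208) = 187045*(-459011) = -85855712495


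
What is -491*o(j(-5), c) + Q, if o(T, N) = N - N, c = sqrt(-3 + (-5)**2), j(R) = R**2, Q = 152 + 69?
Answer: 221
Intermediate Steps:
Q = 221
c = sqrt(22) (c = sqrt(-3 + 25) = sqrt(22) ≈ 4.6904)
o(T, N) = 0
-491*o(j(-5), c) + Q = -491*0 + 221 = 0 + 221 = 221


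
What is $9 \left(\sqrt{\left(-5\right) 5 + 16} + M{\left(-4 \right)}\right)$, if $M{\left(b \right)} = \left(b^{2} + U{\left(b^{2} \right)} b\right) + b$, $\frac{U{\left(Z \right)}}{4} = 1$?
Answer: $-36 + 27 i \approx -36.0 + 27.0 i$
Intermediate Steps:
$U{\left(Z \right)} = 4$ ($U{\left(Z \right)} = 4 \cdot 1 = 4$)
$M{\left(b \right)} = b^{2} + 5 b$ ($M{\left(b \right)} = \left(b^{2} + 4 b\right) + b = b^{2} + 5 b$)
$9 \left(\sqrt{\left(-5\right) 5 + 16} + M{\left(-4 \right)}\right) = 9 \left(\sqrt{\left(-5\right) 5 + 16} - 4 \left(5 - 4\right)\right) = 9 \left(\sqrt{-25 + 16} - 4\right) = 9 \left(\sqrt{-9} - 4\right) = 9 \left(3 i - 4\right) = 9 \left(-4 + 3 i\right) = -36 + 27 i$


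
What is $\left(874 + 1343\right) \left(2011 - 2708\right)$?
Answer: $-1545249$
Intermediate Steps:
$\left(874 + 1343\right) \left(2011 - 2708\right) = 2217 \left(-697\right) = -1545249$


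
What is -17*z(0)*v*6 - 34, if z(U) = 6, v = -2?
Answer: 1190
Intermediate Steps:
-17*z(0)*v*6 - 34 = -17*6*(-2)*6 - 34 = -(-204)*6 - 34 = -17*(-72) - 34 = 1224 - 34 = 1190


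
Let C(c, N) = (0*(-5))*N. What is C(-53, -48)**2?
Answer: 0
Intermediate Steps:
C(c, N) = 0 (C(c, N) = 0*N = 0)
C(-53, -48)**2 = 0**2 = 0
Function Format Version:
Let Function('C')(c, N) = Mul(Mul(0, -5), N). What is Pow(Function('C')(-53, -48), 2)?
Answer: 0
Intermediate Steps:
Function('C')(c, N) = 0 (Function('C')(c, N) = Mul(0, N) = 0)
Pow(Function('C')(-53, -48), 2) = Pow(0, 2) = 0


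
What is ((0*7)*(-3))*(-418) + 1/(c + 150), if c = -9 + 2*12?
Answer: 1/165 ≈ 0.0060606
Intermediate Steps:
c = 15 (c = -9 + 24 = 15)
((0*7)*(-3))*(-418) + 1/(c + 150) = ((0*7)*(-3))*(-418) + 1/(15 + 150) = (0*(-3))*(-418) + 1/165 = 0*(-418) + 1/165 = 0 + 1/165 = 1/165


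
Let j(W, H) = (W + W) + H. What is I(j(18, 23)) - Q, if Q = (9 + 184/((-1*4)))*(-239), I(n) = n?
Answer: -8784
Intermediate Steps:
j(W, H) = H + 2*W (j(W, H) = 2*W + H = H + 2*W)
Q = 8843 (Q = (9 + 184/(-4))*(-239) = (9 + 184*(-¼))*(-239) = (9 - 46)*(-239) = -37*(-239) = 8843)
I(j(18, 23)) - Q = (23 + 2*18) - 1*8843 = (23 + 36) - 8843 = 59 - 8843 = -8784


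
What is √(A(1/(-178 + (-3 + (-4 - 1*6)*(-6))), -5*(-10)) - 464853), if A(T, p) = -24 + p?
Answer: I*√464827 ≈ 681.78*I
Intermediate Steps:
√(A(1/(-178 + (-3 + (-4 - 1*6)*(-6))), -5*(-10)) - 464853) = √((-24 - 5*(-10)) - 464853) = √((-24 + 50) - 464853) = √(26 - 464853) = √(-464827) = I*√464827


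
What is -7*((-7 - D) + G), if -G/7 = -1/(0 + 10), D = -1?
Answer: 371/10 ≈ 37.100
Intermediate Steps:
G = 7/10 (G = -(-7)/(0 + 10) = -(-7)/10 = -7*(-⅒) = 7/10 ≈ 0.70000)
-7*((-7 - D) + G) = -7*((-7 - 1*(-1)) + 7/10) = -7*((-7 + 1) + 7/10) = -7*(-6 + 7/10) = -7*(-53/10) = 371/10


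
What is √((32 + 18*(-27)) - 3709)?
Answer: I*√4163 ≈ 64.521*I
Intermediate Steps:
√((32 + 18*(-27)) - 3709) = √((32 - 486) - 3709) = √(-454 - 3709) = √(-4163) = I*√4163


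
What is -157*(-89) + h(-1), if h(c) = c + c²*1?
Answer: 13973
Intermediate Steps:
h(c) = c + c²
-157*(-89) + h(-1) = -157*(-89) - (1 - 1) = 13973 - 1*0 = 13973 + 0 = 13973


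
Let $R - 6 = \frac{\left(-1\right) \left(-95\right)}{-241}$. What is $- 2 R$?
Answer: $- \frac{2702}{241} \approx -11.212$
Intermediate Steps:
$R = \frac{1351}{241}$ ($R = 6 + \frac{\left(-1\right) \left(-95\right)}{-241} = 6 + 95 \left(- \frac{1}{241}\right) = 6 - \frac{95}{241} = \frac{1351}{241} \approx 5.6058$)
$- 2 R = \left(-2\right) \frac{1351}{241} = - \frac{2702}{241}$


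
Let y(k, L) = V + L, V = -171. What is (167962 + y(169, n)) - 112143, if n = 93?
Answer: 55741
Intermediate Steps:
y(k, L) = -171 + L
(167962 + y(169, n)) - 112143 = (167962 + (-171 + 93)) - 112143 = (167962 - 78) - 112143 = 167884 - 112143 = 55741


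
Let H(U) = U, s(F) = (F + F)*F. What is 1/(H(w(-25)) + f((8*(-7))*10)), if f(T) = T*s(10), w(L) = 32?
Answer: -1/111968 ≈ -8.9311e-6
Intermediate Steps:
s(F) = 2*F² (s(F) = (2*F)*F = 2*F²)
f(T) = 200*T (f(T) = T*(2*10²) = T*(2*100) = T*200 = 200*T)
1/(H(w(-25)) + f((8*(-7))*10)) = 1/(32 + 200*((8*(-7))*10)) = 1/(32 + 200*(-56*10)) = 1/(32 + 200*(-560)) = 1/(32 - 112000) = 1/(-111968) = -1/111968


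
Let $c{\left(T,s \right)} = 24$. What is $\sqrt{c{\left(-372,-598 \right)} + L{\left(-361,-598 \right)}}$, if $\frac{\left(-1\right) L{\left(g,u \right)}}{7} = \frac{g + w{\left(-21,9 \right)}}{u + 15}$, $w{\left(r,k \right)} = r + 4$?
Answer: $\frac{\sqrt{6614718}}{583} \approx 4.4115$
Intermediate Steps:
$w{\left(r,k \right)} = 4 + r$
$L{\left(g,u \right)} = - \frac{7 \left(-17 + g\right)}{15 + u}$ ($L{\left(g,u \right)} = - 7 \frac{g + \left(4 - 21\right)}{u + 15} = - 7 \frac{g - 17}{15 + u} = - 7 \frac{-17 + g}{15 + u} = - \frac{7 \left(-17 + g\right)}{15 + u}$)
$\sqrt{c{\left(-372,-598 \right)} + L{\left(-361,-598 \right)}} = \sqrt{24 + \frac{7 \left(17 - -361\right)}{15 - 598}} = \sqrt{24 + \frac{7 \left(17 + 361\right)}{-583}} = \sqrt{24 + 7 \left(- \frac{1}{583}\right) 378} = \sqrt{24 - \frac{2646}{583}} = \sqrt{\frac{11346}{583}} = \frac{\sqrt{6614718}}{583}$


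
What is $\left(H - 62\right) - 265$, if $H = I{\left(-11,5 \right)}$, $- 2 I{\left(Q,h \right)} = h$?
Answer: $- \frac{659}{2} \approx -329.5$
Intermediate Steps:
$I{\left(Q,h \right)} = - \frac{h}{2}$
$H = - \frac{5}{2}$ ($H = \left(- \frac{1}{2}\right) 5 = - \frac{5}{2} \approx -2.5$)
$\left(H - 62\right) - 265 = \left(- \frac{5}{2} - 62\right) - 265 = - \frac{129}{2} - 265 = - \frac{659}{2}$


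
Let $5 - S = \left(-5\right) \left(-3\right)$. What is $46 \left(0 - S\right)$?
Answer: $460$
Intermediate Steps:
$S = -10$ ($S = 5 - \left(-5\right) \left(-3\right) = 5 - 15 = -10$)
$46 \left(0 - S\right) = 46 \left(0 - -10\right) = 46 \left(0 + 10\right) = 46 \cdot 10 = 460$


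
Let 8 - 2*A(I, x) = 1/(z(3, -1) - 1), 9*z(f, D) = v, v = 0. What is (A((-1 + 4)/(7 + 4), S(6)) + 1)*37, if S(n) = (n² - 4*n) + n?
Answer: 407/2 ≈ 203.50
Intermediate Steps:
S(n) = n² - 3*n
z(f, D) = 0 (z(f, D) = (⅑)*0 = 0)
A(I, x) = 9/2 (A(I, x) = 4 - 1/(2*(0 - 1)) = 4 - ½/(-1) = 4 - ½*(-1) = 4 + ½ = 9/2)
(A((-1 + 4)/(7 + 4), S(6)) + 1)*37 = (9/2 + 1)*37 = (11/2)*37 = 407/2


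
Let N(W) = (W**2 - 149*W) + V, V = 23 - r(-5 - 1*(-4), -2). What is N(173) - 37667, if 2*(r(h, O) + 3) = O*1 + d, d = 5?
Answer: -66981/2 ≈ -33491.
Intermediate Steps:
r(h, O) = -1/2 + O/2 (r(h, O) = -3 + (O*1 + 5)/2 = -3 + (O + 5)/2 = -3 + (5 + O)/2 = -3 + (5/2 + O/2) = -1/2 + O/2)
V = 49/2 (V = 23 - (-1/2 + (1/2)*(-2)) = 23 - (-1/2 - 1) = 23 - 1*(-3/2) = 23 + 3/2 = 49/2 ≈ 24.500)
N(W) = 49/2 + W**2 - 149*W (N(W) = (W**2 - 149*W) + 49/2 = 49/2 + W**2 - 149*W)
N(173) - 37667 = (49/2 + 173**2 - 149*173) - 37667 = (49/2 + 29929 - 25777) - 37667 = 8353/2 - 37667 = -66981/2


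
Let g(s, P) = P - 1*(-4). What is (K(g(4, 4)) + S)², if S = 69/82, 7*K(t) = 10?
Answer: 1697809/329476 ≈ 5.1531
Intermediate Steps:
g(s, P) = 4 + P (g(s, P) = P + 4 = 4 + P)
K(t) = 10/7 (K(t) = (⅐)*10 = 10/7)
S = 69/82 (S = 69*(1/82) = 69/82 ≈ 0.84146)
(K(g(4, 4)) + S)² = (10/7 + 69/82)² = (1303/574)² = 1697809/329476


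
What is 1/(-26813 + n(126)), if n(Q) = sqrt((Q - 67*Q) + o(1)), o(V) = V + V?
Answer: -26813/718945283 - I*sqrt(8314)/718945283 ≈ -3.7295e-5 - 1.2683e-7*I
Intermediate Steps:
o(V) = 2*V
n(Q) = sqrt(2 - 66*Q) (n(Q) = sqrt((Q - 67*Q) + 2*1) = sqrt(-66*Q + 2) = sqrt(2 - 66*Q))
1/(-26813 + n(126)) = 1/(-26813 + sqrt(2 - 66*126)) = 1/(-26813 + sqrt(2 - 8316)) = 1/(-26813 + sqrt(-8314)) = 1/(-26813 + I*sqrt(8314))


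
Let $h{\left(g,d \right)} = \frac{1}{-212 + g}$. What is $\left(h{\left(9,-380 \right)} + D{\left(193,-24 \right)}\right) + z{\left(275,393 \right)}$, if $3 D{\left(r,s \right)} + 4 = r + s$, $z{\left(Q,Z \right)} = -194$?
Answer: $- \frac{28218}{203} \approx -139.0$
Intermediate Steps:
$D{\left(r,s \right)} = - \frac{4}{3} + \frac{r}{3} + \frac{s}{3}$ ($D{\left(r,s \right)} = - \frac{4}{3} + \frac{r + s}{3} = - \frac{4}{3} + \left(\frac{r}{3} + \frac{s}{3}\right) = - \frac{4}{3} + \frac{r}{3} + \frac{s}{3}$)
$\left(h{\left(9,-380 \right)} + D{\left(193,-24 \right)}\right) + z{\left(275,393 \right)} = \left(\frac{1}{-212 + 9} + \left(- \frac{4}{3} + \frac{1}{3} \cdot 193 + \frac{1}{3} \left(-24\right)\right)\right) - 194 = \left(\frac{1}{-203} - -55\right) - 194 = \left(- \frac{1}{203} + 55\right) - 194 = \frac{11164}{203} - 194 = - \frac{28218}{203}$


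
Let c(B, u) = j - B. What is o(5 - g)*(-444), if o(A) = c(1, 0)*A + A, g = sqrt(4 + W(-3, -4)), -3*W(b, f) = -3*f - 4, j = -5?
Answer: 11100 - 1480*sqrt(3) ≈ 8536.6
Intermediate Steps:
W(b, f) = 4/3 + f (W(b, f) = -(-3*f - 4)/3 = -(-4 - 3*f)/3 = 4/3 + f)
c(B, u) = -5 - B
g = 2*sqrt(3)/3 (g = sqrt(4 + (4/3 - 4)) = sqrt(4 - 8/3) = sqrt(4/3) = 2*sqrt(3)/3 ≈ 1.1547)
o(A) = -5*A (o(A) = (-5 - 1*1)*A + A = (-5 - 1)*A + A = -6*A + A = -5*A)
o(5 - g)*(-444) = -5*(5 - 2*sqrt(3)/3)*(-444) = (-25 + 10*sqrt(3)/3)*(-444) = 11100 - 1480*sqrt(3)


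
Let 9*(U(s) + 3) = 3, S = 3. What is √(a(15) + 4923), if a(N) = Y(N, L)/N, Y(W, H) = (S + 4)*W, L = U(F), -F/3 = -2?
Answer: √4930 ≈ 70.214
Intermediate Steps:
F = 6 (F = -3*(-2) = 6)
U(s) = -8/3 (U(s) = -3 + (⅑)*3 = -3 + ⅓ = -8/3)
L = -8/3 ≈ -2.6667
Y(W, H) = 7*W (Y(W, H) = (3 + 4)*W = 7*W)
a(N) = 7 (a(N) = (7*N)/N = 7)
√(a(15) + 4923) = √(7 + 4923) = √4930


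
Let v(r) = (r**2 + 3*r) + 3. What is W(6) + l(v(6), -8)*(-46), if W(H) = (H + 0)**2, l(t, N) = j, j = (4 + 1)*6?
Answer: -1344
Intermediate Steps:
j = 30 (j = 5*6 = 30)
v(r) = 3 + r**2 + 3*r
l(t, N) = 30
W(H) = H**2
W(6) + l(v(6), -8)*(-46) = 6**2 + 30*(-46) = 36 - 1380 = -1344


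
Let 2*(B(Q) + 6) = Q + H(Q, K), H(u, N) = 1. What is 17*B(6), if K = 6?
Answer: -85/2 ≈ -42.500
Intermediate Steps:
B(Q) = -11/2 + Q/2 (B(Q) = -6 + (Q + 1)/2 = -6 + (1 + Q)/2 = -6 + (½ + Q/2) = -11/2 + Q/2)
17*B(6) = 17*(-11/2 + (½)*6) = 17*(-11/2 + 3) = 17*(-5/2) = -85/2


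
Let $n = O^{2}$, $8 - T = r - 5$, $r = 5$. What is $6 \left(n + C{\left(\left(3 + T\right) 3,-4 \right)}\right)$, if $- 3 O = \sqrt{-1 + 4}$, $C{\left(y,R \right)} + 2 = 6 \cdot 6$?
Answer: $206$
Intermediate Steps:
$T = 8$ ($T = 8 - \left(5 - 5\right) = 8 - 0 = 8 + 0 = 8$)
$C{\left(y,R \right)} = 34$ ($C{\left(y,R \right)} = -2 + 6 \cdot 6 = -2 + 36 = 34$)
$O = - \frac{\sqrt{3}}{3}$ ($O = - \frac{\sqrt{-1 + 4}}{3} = - \frac{\sqrt{3}}{3} \approx -0.57735$)
$n = \frac{1}{3}$ ($n = \left(- \frac{\sqrt{3}}{3}\right)^{2} = \frac{1}{3} \approx 0.33333$)
$6 \left(n + C{\left(\left(3 + T\right) 3,-4 \right)}\right) = 6 \left(\frac{1}{3} + 34\right) = 6 \cdot \frac{103}{3} = 206$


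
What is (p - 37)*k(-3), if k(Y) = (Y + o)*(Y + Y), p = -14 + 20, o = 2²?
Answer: 186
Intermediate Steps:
o = 4
p = 6
k(Y) = 2*Y*(4 + Y) (k(Y) = (Y + 4)*(Y + Y) = (4 + Y)*(2*Y) = 2*Y*(4 + Y))
(p - 37)*k(-3) = (6 - 37)*(2*(-3)*(4 - 3)) = -62*(-3) = -31*(-6) = 186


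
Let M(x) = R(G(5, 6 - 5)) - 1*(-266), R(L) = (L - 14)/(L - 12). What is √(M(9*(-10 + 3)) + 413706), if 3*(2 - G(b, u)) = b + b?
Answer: √41397315/10 ≈ 643.41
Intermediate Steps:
G(b, u) = 2 - 2*b/3 (G(b, u) = 2 - (b + b)/3 = 2 - 2*b/3)
R(L) = (-14 + L)/(-12 + L)
M(x) = 5343/20 (M(x) = (-14 + (2 - ⅔*5))/(-12 + (2 - ⅔*5)) - 1*(-266) = (-14 + (2 - 10/3))/(-12 + (2 - 10/3)) + 266 = (-14 - 4/3)/(-12 - 4/3) + 266 = -46/3/(-40/3) + 266 = -3/40*(-46/3) + 266 = 23/20 + 266 = 5343/20)
√(M(9*(-10 + 3)) + 413706) = √(5343/20 + 413706) = √(8279463/20) = √41397315/10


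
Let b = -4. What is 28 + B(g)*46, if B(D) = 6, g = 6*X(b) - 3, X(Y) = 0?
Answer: 304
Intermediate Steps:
g = -3 (g = 6*0 - 3 = 0 - 3 = -3)
28 + B(g)*46 = 28 + 6*46 = 28 + 276 = 304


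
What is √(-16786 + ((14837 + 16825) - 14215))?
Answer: √661 ≈ 25.710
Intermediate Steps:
√(-16786 + ((14837 + 16825) - 14215)) = √(-16786 + (31662 - 14215)) = √(-16786 + 17447) = √661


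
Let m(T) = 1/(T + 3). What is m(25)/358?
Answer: 1/10024 ≈ 9.9761e-5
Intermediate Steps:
m(T) = 1/(3 + T)
m(25)/358 = 1/((3 + 25)*358) = (1/358)/28 = (1/28)*(1/358) = 1/10024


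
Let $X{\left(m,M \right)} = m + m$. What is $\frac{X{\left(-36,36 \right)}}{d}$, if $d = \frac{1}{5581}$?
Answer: $-401832$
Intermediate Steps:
$X{\left(m,M \right)} = 2 m$
$d = \frac{1}{5581} \approx 0.00017918$
$\frac{X{\left(-36,36 \right)}}{d} = 2 \left(-36\right) \frac{1}{\frac{1}{5581}} = \left(-72\right) 5581 = -401832$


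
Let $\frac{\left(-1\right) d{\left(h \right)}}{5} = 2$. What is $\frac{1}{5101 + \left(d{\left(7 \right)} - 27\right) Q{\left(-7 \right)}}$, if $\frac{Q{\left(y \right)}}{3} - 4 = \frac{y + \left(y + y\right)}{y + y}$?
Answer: $\frac{2}{8981} \approx 0.00022269$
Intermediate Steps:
$d{\left(h \right)} = -10$ ($d{\left(h \right)} = \left(-5\right) 2 = -10$)
$Q{\left(y \right)} = \frac{33}{2}$ ($Q{\left(y \right)} = 12 + 3 \frac{y + \left(y + y\right)}{y + y} = 12 + 3 \frac{y + 2 y}{2 y} = 12 + 3 \cdot 3 y \frac{1}{2 y} = 12 + 3 \cdot \frac{3}{2} = 12 + \frac{9}{2} = \frac{33}{2}$)
$\frac{1}{5101 + \left(d{\left(7 \right)} - 27\right) Q{\left(-7 \right)}} = \frac{1}{5101 + \left(-10 - 27\right) \frac{33}{2}} = \frac{1}{5101 - \frac{1221}{2}} = \frac{1}{\frac{8981}{2}} = \frac{2}{8981}$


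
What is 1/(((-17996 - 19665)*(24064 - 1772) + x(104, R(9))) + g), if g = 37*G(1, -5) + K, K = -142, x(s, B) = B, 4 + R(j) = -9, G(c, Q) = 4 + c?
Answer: -1/839538982 ≈ -1.1911e-9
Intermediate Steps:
R(j) = -13 (R(j) = -4 - 9 = -13)
g = 43 (g = 37*(4 + 1) - 142 = 37*5 - 142 = 185 - 142 = 43)
1/(((-17996 - 19665)*(24064 - 1772) + x(104, R(9))) + g) = 1/(((-17996 - 19665)*(24064 - 1772) - 13) + 43) = 1/((-37661*22292 - 13) + 43) = 1/((-839539012 - 13) + 43) = 1/(-839539025 + 43) = 1/(-839538982) = -1/839538982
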